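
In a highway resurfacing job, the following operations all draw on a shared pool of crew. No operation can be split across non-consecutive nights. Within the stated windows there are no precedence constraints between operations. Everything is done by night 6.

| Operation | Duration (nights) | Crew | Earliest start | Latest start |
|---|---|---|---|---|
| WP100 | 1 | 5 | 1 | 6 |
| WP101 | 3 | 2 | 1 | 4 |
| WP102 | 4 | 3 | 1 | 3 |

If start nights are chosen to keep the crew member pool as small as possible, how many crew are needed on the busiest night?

Early-start (WP100@1, WP101@1, WP102@1) gives peak 10: n1:10  n2:5  n3:5  n4:3  n5:0  n6:0.
Shift WP101→2, WP102→2.
Schedule WP100@1, WP101@2, WP102@2: n1:5  n2:5  n3:5  n4:5  n5:3  n6:0 — peak 5.

5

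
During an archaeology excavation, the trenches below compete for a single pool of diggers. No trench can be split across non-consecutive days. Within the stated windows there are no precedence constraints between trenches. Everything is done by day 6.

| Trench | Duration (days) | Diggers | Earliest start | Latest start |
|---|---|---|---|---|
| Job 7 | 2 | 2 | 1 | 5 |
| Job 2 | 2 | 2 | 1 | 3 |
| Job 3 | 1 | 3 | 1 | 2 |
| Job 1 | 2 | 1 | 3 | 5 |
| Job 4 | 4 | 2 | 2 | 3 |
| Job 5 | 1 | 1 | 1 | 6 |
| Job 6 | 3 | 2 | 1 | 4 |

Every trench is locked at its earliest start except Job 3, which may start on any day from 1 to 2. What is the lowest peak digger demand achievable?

10

Job 3@1: d1:10  d2:8  d3:5  d4:3  d5:2  d6:0 → peak 10
Job 3@2: d1:7  d2:11  d3:5  d4:3  d5:2  d6:0 → peak 11
Best is Job 3@1, peak 10.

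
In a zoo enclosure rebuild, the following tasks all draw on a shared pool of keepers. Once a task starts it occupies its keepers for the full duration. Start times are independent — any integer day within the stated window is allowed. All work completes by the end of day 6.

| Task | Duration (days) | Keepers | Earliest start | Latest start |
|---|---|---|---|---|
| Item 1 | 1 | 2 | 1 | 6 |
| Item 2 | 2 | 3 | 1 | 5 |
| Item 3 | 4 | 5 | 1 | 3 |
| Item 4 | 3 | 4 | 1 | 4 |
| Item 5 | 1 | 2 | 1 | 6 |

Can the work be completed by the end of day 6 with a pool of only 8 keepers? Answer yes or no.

The minimum achievable peak is 9; 8 < 9, so no feasible schedule stays within the cap.

no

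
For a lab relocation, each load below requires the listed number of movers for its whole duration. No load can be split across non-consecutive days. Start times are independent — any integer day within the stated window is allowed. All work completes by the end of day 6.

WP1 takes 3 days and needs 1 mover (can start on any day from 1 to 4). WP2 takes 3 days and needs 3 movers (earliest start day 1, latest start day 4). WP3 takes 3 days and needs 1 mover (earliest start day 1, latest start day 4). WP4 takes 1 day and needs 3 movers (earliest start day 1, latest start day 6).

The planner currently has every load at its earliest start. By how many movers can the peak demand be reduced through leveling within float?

4

Early-start peak: d1:8  d2:5  d3:5  d4:0  d5:0  d6:0 ⇒ 8.
Leveled (WP1@1, WP2@1, WP3@4, WP4@4): d1:4  d2:4  d3:4  d4:4  d5:1  d6:1 ⇒ 4.
Reduction 8 − 4 = 4.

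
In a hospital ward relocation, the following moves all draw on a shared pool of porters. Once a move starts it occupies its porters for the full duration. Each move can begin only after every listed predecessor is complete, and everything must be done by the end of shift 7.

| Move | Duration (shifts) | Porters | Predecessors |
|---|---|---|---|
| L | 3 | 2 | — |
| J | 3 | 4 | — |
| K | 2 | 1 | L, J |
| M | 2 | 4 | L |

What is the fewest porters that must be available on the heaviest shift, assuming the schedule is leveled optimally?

6

Schedule L@1, J@1, K@4, M@4: s1:6  s2:6  s3:6  s4:5  s5:5  s6:0  s7:0 — peak 6.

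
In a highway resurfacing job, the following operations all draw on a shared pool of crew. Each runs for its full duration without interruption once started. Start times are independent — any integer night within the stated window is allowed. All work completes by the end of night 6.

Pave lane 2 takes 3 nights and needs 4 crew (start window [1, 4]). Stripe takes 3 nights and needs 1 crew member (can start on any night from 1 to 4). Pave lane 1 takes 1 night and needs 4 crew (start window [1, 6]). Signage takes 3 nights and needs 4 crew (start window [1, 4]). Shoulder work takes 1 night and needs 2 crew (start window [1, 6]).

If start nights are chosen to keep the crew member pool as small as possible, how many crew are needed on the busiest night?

8

Early-start (Pave lane 2@1, Stripe@1, Pave lane 1@1, Signage@1, Shoulder work@1) gives peak 15: n1:15  n2:9  n3:9  n4:0  n5:0  n6:0.
Shift Pave lane 1→4, Signage→4.
Schedule Pave lane 2@1, Stripe@1, Pave lane 1@4, Signage@4, Shoulder work@1: n1:7  n2:5  n3:5  n4:8  n5:4  n6:4 — peak 8.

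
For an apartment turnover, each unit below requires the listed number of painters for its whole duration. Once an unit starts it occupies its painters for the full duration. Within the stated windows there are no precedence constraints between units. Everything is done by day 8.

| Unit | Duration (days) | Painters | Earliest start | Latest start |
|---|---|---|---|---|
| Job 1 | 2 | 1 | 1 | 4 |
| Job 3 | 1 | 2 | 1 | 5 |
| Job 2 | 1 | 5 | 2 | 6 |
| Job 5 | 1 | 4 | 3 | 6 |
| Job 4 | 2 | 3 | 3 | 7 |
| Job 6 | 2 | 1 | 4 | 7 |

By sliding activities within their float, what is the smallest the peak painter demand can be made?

5

Early-start (Job 1@1, Job 3@1, Job 2@2, Job 5@3, Job 4@3, Job 6@4) gives peak 7: d1:3  d2:6  d3:7  d4:4  d5:1  d6:0  d7:0  d8:0.
Shift Job 2→3, Job 5→4, Job 4→5.
Schedule Job 1@1, Job 3@1, Job 2@3, Job 5@4, Job 4@5, Job 6@4: d1:3  d2:1  d3:5  d4:5  d5:4  d6:3  d7:0  d8:0 — peak 5.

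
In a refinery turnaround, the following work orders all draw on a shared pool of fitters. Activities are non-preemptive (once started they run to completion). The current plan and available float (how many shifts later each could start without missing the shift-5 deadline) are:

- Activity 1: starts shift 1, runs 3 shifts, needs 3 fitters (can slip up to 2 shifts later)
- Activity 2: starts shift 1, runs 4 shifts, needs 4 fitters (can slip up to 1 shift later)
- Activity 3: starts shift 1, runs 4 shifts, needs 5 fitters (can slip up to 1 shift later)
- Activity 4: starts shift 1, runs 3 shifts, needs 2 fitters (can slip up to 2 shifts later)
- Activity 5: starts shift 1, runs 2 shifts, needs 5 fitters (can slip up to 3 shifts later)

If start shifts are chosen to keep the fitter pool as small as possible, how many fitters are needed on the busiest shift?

14

Early-start (Activity 1@1, Activity 2@1, Activity 3@1, Activity 4@1, Activity 5@1) gives peak 19: s1:19  s2:19  s3:14  s4:9  s5:0.
Shift Activity 5→4.
Schedule Activity 1@1, Activity 2@1, Activity 3@1, Activity 4@1, Activity 5@4: s1:14  s2:14  s3:14  s4:14  s5:5 — peak 14.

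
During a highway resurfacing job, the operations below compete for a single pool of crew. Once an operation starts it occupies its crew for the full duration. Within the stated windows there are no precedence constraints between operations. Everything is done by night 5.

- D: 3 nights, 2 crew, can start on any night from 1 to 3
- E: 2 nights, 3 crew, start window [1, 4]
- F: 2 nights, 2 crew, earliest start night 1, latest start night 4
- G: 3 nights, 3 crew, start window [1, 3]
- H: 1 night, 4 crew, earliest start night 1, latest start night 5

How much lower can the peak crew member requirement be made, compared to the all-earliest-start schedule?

Early-start peak: n1:14  n2:10  n3:5  n4:0  n5:0 ⇒ 14.
Leveled (D@1, E@1, F@1, G@3, H@4): n1:7  n2:7  n3:5  n4:7  n5:3 ⇒ 7.
Reduction 14 − 7 = 7.

7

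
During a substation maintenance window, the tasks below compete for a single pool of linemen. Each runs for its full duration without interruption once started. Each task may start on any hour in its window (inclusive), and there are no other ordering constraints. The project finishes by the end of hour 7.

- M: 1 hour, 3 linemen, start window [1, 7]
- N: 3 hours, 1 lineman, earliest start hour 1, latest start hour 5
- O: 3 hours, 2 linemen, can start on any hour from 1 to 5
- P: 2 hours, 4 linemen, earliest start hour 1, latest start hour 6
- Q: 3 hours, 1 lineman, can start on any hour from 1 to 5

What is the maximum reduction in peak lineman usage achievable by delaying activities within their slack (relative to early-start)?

Early-start peak: h1:11  h2:8  h3:4  h4:0  h5:0  h6:0  h7:0 ⇒ 11.
Leveled (M@1, N@1, O@2, P@5, Q@2): h1:4  h2:4  h3:4  h4:3  h5:4  h6:4  h7:0 ⇒ 4.
Reduction 11 − 4 = 7.

7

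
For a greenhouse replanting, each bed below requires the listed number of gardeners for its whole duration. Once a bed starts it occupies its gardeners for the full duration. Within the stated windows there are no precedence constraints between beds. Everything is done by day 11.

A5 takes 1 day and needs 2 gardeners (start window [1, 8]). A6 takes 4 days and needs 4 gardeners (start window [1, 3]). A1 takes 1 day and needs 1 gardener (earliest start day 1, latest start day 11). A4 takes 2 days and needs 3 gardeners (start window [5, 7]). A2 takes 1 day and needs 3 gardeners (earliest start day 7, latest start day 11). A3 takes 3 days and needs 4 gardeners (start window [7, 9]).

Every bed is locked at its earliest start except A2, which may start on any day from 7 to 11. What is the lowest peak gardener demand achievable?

A2@7: d1:7  d2:4  d3:4  d4:4  d5:3  d6:3  d7:7  d8:4  d9:4  d10:0  d11:0 → peak 7
A2@8: d1:7  d2:4  d3:4  d4:4  d5:3  d6:3  d7:4  d8:7  d9:4  d10:0  d11:0 → peak 7
A2@9: d1:7  d2:4  d3:4  d4:4  d5:3  d6:3  d7:4  d8:4  d9:7  d10:0  d11:0 → peak 7
A2@10: d1:7  d2:4  d3:4  d4:4  d5:3  d6:3  d7:4  d8:4  d9:4  d10:3  d11:0 → peak 7
A2@11: d1:7  d2:4  d3:4  d4:4  d5:3  d6:3  d7:4  d8:4  d9:4  d10:0  d11:3 → peak 7
Best is A2@7, peak 7.

7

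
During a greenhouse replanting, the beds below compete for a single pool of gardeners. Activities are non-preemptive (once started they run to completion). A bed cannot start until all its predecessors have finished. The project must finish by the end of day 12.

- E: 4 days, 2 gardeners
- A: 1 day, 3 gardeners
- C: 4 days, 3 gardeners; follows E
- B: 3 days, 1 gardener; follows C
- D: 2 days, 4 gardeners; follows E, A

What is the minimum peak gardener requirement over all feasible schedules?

5

Early-start (E@1, A@1, C@5, B@9, D@5) gives peak 7: d1:5  d2:2  d3:2  d4:2  d5:7  d6:7  d7:3  d8:3  d9:1  d10:1  d11:1  d12:0.
Shift D→9.
Schedule E@1, A@1, C@5, B@9, D@9: d1:5  d2:2  d3:2  d4:2  d5:3  d6:3  d7:3  d8:3  d9:5  d10:5  d11:1  d12:0 — peak 5.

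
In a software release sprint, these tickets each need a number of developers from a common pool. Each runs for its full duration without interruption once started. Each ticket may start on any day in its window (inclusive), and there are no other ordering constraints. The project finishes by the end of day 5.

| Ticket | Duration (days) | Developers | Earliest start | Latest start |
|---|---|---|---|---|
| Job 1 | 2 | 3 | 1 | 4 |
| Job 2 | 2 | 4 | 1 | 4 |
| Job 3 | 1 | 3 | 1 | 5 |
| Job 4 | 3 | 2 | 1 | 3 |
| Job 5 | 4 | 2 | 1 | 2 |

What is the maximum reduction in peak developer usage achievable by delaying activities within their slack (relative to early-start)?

Early-start peak: d1:14  d2:11  d3:4  d4:2  d5:0 ⇒ 14.
Leveled (Job 1@1, Job 2@4, Job 3@3, Job 4@1, Job 5@1): d1:7  d2:7  d3:7  d4:6  d5:4 ⇒ 7.
Reduction 14 − 7 = 7.

7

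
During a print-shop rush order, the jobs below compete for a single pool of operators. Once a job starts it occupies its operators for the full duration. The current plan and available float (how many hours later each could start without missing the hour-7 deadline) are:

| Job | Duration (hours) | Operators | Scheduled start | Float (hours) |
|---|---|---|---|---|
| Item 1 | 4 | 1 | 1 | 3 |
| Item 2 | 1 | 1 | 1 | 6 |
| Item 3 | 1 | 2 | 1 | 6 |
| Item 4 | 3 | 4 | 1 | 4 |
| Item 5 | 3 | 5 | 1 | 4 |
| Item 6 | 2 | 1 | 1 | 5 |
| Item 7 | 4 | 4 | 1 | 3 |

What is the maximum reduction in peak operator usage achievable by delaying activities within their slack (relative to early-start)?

10

Early-start peak: h1:18  h2:15  h3:14  h4:5  h5:0  h6:0  h7:0 ⇒ 18.
Leveled (Item 1@1, Item 2@1, Item 3@2, Item 4@5, Item 5@1, Item 6@3, Item 7@4): h1:7  h2:8  h3:7  h4:6  h5:8  h6:8  h7:8 ⇒ 8.
Reduction 18 − 8 = 10.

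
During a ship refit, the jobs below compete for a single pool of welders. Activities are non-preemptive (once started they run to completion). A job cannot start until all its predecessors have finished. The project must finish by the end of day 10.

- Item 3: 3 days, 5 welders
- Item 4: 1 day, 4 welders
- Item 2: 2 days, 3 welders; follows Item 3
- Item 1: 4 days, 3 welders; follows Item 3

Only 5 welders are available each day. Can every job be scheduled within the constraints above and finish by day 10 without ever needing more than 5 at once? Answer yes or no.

Schedule Item 3@1, Item 4@4, Item 2@5, Item 1@7: d1:5  d2:5  d3:5  d4:4  d5:3  d6:3  d7:3  d8:3  d9:3  d10:3 — peak 5 ≤ 5.

yes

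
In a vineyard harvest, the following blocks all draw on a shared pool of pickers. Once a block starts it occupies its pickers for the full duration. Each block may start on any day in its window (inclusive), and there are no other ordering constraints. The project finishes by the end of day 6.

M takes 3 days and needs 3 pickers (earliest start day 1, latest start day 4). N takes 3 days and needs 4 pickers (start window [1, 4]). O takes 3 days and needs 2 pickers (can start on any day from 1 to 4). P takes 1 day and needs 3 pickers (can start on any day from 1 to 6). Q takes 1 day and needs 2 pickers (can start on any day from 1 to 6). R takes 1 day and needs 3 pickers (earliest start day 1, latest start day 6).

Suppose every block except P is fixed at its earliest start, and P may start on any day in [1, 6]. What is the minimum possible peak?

P@1: d1:17  d2:9  d3:9  d4:0  d5:0  d6:0 → peak 17
P@2: d1:14  d2:12  d3:9  d4:0  d5:0  d6:0 → peak 14
P@3: d1:14  d2:9  d3:12  d4:0  d5:0  d6:0 → peak 14
P@4: d1:14  d2:9  d3:9  d4:3  d5:0  d6:0 → peak 14
P@5: d1:14  d2:9  d3:9  d4:0  d5:3  d6:0 → peak 14
P@6: d1:14  d2:9  d3:9  d4:0  d5:0  d6:3 → peak 14
Best is P@2, peak 14.

14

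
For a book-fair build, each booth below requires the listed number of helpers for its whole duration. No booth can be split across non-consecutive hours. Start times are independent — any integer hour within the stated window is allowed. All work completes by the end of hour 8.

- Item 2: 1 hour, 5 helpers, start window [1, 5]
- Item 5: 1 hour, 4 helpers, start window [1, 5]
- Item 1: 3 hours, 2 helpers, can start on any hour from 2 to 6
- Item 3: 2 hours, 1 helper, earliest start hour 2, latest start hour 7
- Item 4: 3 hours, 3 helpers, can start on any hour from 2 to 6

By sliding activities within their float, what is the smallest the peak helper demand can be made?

Early-start (Item 2@1, Item 5@1, Item 1@2, Item 3@2, Item 4@2) gives peak 9: h1:9  h2:6  h3:6  h4:5  h5:0  h6:0  h7:0  h8:0.
Shift Item 5→2, Item 1→3, Item 4→4.
Schedule Item 2@1, Item 5@2, Item 1@3, Item 3@2, Item 4@4: h1:5  h2:5  h3:3  h4:5  h5:5  h6:3  h7:0  h8:0 — peak 5.

5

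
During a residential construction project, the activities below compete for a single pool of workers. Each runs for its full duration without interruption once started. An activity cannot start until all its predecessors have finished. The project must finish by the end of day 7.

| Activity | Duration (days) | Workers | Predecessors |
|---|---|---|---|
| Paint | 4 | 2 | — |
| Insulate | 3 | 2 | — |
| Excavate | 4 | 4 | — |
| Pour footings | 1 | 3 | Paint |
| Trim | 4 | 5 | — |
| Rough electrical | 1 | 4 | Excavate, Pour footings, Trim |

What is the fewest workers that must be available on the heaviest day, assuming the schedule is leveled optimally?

11

Early-start (Paint@1, Insulate@1, Excavate@1, Pour footings@5, Trim@1, Rough electrical@6) gives peak 13: d1:13  d2:13  d3:13  d4:11  d5:3  d6:4  d7:0.
Shift Insulate→5.
Schedule Paint@1, Insulate@5, Excavate@1, Pour footings@5, Trim@1, Rough electrical@6: d1:11  d2:11  d3:11  d4:11  d5:5  d6:6  d7:2 — peak 11.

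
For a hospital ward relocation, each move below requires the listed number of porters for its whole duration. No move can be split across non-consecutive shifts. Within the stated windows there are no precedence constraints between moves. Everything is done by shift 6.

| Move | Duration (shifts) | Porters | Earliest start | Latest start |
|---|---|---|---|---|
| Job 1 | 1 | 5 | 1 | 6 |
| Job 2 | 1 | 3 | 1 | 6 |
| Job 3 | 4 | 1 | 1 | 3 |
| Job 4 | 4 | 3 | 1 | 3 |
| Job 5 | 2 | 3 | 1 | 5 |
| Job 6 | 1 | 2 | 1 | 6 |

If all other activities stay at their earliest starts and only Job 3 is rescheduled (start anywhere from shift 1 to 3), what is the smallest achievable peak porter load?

16

Job 3@1: s1:17  s2:7  s3:4  s4:4  s5:0  s6:0 → peak 17
Job 3@2: s1:16  s2:7  s3:4  s4:4  s5:1  s6:0 → peak 16
Job 3@3: s1:16  s2:6  s3:4  s4:4  s5:1  s6:1 → peak 16
Best is Job 3@2, peak 16.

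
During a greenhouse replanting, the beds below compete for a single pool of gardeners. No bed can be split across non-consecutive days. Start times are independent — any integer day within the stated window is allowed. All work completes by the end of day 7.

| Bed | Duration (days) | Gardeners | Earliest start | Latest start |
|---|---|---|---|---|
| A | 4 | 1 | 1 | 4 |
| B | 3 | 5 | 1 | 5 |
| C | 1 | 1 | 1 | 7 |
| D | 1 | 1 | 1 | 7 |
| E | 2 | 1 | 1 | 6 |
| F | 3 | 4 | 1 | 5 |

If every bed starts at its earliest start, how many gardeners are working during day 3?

10

At early start, day 3 has: A, B, F.
Demand: 1 + 5 + 4 = 10.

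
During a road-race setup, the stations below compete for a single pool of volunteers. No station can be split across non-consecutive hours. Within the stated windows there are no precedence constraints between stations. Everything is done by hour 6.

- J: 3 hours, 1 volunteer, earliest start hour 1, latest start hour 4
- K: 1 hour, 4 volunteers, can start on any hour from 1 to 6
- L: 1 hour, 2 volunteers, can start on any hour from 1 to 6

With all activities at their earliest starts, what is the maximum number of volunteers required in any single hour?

Early-start schedule: J@1, K@1, L@1.
Load per hour: hour 1: 7, hour 2: 1, hour 3: 1, hour 4: 0, hour 5: 0, hour 6: 0.
Peak is 7.

7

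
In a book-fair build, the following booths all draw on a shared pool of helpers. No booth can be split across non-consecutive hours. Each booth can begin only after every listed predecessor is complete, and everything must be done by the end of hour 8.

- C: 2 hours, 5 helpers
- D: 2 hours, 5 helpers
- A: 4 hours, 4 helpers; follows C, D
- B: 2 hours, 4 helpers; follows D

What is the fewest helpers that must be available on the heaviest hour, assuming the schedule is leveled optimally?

Early-start (C@1, D@1, A@3, B@3) gives peak 10: h1:10  h2:10  h3:8  h4:8  h5:4  h6:4  h7:0  h8:0.
Shift D→3, A→5, B→5.
Schedule C@1, D@3, A@5, B@5: h1:5  h2:5  h3:5  h4:5  h5:8  h6:8  h7:4  h8:4 — peak 8.

8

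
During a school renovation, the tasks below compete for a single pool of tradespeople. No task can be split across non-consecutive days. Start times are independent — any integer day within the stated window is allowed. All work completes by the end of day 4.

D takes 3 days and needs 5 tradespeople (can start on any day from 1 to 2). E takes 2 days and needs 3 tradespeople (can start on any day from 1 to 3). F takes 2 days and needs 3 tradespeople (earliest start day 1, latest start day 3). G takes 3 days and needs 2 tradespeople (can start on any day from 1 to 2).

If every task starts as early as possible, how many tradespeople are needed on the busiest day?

13

Early-start schedule: D@1, E@1, F@1, G@1.
Load per day: day 1: 13, day 2: 13, day 3: 7, day 4: 0.
Peak is 13.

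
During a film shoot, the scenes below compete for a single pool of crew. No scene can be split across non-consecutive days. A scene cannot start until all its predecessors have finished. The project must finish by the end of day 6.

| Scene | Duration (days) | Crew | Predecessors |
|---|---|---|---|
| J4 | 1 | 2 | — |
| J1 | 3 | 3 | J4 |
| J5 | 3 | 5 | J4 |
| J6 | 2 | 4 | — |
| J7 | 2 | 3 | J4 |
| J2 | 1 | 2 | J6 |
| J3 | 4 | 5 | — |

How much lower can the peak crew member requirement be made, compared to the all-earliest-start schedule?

Early-start peak: d1:11  d2:20  d3:18  d4:13  d5:0  d6:0 ⇒ 20.
Leveled (J4@1, J1@2, J5@2, J6@1, J7@5, J2@5, J3@3): d1:6  d2:12  d3:13  d4:13  d5:10  d6:8 ⇒ 13.
Reduction 20 − 13 = 7.

7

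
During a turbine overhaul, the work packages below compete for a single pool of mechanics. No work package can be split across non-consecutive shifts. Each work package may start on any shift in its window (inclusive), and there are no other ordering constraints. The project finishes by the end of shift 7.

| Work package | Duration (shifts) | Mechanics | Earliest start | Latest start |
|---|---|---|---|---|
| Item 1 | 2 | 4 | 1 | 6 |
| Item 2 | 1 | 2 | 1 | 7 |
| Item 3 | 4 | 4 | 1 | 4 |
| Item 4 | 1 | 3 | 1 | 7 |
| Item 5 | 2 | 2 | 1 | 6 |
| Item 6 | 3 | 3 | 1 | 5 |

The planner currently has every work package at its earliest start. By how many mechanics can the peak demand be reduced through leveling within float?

Early-start peak: s1:18  s2:13  s3:7  s4:4  s5:0  s6:0  s7:0 ⇒ 18.
Leveled (Item 1@1, Item 2@1, Item 3@3, Item 4@2, Item 5@3, Item 6@5): s1:6  s2:7  s3:6  s4:6  s5:7  s6:7  s7:3 ⇒ 7.
Reduction 18 − 7 = 11.

11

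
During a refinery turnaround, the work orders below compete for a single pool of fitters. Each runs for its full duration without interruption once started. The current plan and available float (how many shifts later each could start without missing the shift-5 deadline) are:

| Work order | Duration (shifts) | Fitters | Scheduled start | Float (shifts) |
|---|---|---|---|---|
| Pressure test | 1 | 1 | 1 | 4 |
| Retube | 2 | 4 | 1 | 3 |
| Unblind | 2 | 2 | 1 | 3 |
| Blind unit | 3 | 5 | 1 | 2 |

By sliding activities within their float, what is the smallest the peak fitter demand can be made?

6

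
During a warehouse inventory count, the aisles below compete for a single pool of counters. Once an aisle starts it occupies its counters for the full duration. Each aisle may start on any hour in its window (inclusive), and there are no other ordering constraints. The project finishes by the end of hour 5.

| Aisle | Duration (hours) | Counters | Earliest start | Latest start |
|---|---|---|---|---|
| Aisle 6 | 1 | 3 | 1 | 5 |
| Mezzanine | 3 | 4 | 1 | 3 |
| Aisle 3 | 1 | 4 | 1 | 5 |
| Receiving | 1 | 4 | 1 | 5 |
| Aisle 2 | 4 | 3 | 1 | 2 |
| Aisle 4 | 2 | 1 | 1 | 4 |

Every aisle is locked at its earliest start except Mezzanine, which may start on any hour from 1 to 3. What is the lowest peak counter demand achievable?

15

Mezzanine@1: h1:19  h2:8  h3:7  h4:3  h5:0 → peak 19
Mezzanine@2: h1:15  h2:8  h3:7  h4:7  h5:0 → peak 15
Mezzanine@3: h1:15  h2:4  h3:7  h4:7  h5:4 → peak 15
Best is Mezzanine@2, peak 15.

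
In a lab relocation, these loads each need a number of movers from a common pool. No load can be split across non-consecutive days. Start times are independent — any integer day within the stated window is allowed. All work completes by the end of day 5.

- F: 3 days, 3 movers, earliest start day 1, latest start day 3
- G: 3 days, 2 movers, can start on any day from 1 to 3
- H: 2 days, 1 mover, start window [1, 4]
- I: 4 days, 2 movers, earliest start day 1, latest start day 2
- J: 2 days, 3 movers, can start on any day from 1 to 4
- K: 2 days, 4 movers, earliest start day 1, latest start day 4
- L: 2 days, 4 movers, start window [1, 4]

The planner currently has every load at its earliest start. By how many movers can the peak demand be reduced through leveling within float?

8

Early-start peak: d1:19  d2:19  d3:7  d4:2  d5:0 ⇒ 19.
Leveled (F@1, G@1, H@1, I@1, J@1, K@3, L@4): d1:11  d2:11  d3:11  d4:10  d5:4 ⇒ 11.
Reduction 19 − 11 = 8.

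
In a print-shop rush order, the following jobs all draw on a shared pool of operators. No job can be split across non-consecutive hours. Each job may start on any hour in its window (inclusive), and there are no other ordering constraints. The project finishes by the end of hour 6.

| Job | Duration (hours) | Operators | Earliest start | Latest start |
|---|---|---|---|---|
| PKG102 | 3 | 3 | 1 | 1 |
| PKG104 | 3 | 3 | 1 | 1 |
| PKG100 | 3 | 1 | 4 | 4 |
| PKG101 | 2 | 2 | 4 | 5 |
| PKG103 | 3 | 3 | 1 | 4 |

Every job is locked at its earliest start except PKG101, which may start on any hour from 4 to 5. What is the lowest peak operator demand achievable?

9

PKG101@4: h1:9  h2:9  h3:9  h4:3  h5:3  h6:1 → peak 9
PKG101@5: h1:9  h2:9  h3:9  h4:1  h5:3  h6:3 → peak 9
Best is PKG101@4, peak 9.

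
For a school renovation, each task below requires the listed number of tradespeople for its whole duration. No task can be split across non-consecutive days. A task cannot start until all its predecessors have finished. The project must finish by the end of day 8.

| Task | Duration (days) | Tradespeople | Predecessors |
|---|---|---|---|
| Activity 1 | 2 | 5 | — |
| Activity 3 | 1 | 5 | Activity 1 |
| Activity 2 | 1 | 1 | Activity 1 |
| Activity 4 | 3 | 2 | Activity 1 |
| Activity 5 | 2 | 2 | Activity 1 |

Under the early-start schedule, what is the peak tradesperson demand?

10

Early-start schedule: Activity 1@1, Activity 3@3, Activity 2@3, Activity 4@3, Activity 5@3.
Load per day: day 1: 5, day 2: 5, day 3: 10, day 4: 4, day 5: 2, day 6: 0, day 7: 0, day 8: 0.
Peak is 10.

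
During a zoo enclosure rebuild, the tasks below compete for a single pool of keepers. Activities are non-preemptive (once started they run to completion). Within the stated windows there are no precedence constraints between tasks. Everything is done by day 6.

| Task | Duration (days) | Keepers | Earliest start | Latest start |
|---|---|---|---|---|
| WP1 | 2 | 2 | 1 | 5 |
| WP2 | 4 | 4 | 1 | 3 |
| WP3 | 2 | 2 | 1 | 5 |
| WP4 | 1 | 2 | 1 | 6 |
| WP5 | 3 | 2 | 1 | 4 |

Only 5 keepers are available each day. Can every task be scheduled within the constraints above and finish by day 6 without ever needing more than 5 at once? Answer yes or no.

no

Total keeper-days = 32; over 6 days the average is 32/6 > 5, so some day must exceed 5.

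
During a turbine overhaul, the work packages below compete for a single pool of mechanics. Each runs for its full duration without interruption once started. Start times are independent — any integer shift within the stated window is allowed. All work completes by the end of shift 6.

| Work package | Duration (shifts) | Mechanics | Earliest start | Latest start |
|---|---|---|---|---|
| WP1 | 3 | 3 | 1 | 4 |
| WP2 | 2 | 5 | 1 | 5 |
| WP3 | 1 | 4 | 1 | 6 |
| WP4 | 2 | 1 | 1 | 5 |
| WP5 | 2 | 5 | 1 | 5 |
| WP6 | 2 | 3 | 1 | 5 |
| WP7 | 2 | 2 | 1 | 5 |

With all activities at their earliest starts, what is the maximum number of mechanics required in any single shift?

23

Early-start schedule: WP1@1, WP2@1, WP3@1, WP4@1, WP5@1, WP6@1, WP7@1.
Load per shift: shift 1: 23, shift 2: 19, shift 3: 3, shift 4: 0, shift 5: 0, shift 6: 0.
Peak is 23.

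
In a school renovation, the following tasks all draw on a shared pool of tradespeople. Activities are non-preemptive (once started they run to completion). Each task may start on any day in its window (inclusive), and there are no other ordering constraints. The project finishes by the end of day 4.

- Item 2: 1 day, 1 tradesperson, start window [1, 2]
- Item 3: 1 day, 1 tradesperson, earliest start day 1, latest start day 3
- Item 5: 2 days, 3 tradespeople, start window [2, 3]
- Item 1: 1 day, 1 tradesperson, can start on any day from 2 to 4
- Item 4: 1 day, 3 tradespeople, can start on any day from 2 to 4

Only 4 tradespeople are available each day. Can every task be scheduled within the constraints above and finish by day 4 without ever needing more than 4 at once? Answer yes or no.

Schedule Item 2@1, Item 3@1, Item 5@2, Item 1@2, Item 4@4: d1:2  d2:4  d3:3  d4:3 — peak 4 ≤ 4.

yes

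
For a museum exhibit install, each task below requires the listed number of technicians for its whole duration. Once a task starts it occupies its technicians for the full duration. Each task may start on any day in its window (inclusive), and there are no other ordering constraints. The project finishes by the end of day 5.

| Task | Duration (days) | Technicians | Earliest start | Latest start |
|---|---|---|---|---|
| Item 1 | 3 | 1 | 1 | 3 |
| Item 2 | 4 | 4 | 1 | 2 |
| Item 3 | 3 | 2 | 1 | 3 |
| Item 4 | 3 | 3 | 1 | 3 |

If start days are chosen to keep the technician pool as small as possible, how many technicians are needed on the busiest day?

10

Schedule Item 1@1, Item 2@1, Item 3@1, Item 4@1: d1:10  d2:10  d3:10  d4:4  d5:0 — peak 10.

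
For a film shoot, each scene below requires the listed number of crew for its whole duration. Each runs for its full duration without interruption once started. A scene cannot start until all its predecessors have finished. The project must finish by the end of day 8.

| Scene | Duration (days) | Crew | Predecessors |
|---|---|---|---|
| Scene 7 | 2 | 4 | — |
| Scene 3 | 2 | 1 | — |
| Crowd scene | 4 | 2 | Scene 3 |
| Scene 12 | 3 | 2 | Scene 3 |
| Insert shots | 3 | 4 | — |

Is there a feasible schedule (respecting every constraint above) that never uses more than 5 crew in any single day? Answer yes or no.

no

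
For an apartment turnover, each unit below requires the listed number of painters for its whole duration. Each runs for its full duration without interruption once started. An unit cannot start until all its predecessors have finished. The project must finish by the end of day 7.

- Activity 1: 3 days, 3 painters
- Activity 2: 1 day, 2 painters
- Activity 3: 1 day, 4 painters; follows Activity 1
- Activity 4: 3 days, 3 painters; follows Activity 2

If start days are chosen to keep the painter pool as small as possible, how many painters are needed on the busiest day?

5

Early-start (Activity 1@1, Activity 2@1, Activity 3@4, Activity 4@2) gives peak 7: d1:5  d2:6  d3:6  d4:7  d5:0  d6:0  d7:0.
Shift Activity 4→5.
Schedule Activity 1@1, Activity 2@1, Activity 3@4, Activity 4@5: d1:5  d2:3  d3:3  d4:4  d5:3  d6:3  d7:3 — peak 5.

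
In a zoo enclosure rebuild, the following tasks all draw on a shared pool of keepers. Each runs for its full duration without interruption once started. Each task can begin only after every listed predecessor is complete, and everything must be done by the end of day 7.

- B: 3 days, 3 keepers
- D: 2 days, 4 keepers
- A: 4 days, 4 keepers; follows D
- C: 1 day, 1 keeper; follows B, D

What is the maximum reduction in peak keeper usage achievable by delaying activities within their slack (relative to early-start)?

0

Early-start peak: d1:7  d2:7  d3:7  d4:5  d5:4  d6:4  d7:0 ⇒ 7.
Leveled (B@1, D@1, A@3, C@4): d1:7  d2:7  d3:7  d4:5  d5:4  d6:4  d7:0 ⇒ 7.
Reduction 7 − 7 = 0.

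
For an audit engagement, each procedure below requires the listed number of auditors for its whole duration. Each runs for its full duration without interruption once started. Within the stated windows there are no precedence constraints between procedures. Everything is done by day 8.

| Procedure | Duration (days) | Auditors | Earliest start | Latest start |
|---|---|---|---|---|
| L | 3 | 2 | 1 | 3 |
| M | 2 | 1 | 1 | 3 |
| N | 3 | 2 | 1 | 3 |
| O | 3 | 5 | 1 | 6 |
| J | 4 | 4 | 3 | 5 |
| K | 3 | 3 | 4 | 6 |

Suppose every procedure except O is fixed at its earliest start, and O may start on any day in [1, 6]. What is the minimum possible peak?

O@1: d1:10  d2:10  d3:13  d4:7  d5:7  d6:7  d7:0  d8:0 → peak 13
O@2: d1:5  d2:10  d3:13  d4:12  d5:7  d6:7  d7:0  d8:0 → peak 13
O@3: d1:5  d2:5  d3:13  d4:12  d5:12  d6:7  d7:0  d8:0 → peak 13
O@4: d1:5  d2:5  d3:8  d4:12  d5:12  d6:12  d7:0  d8:0 → peak 12
O@5: d1:5  d2:5  d3:8  d4:7  d5:12  d6:12  d7:5  d8:0 → peak 12
O@6: d1:5  d2:5  d3:8  d4:7  d5:7  d6:12  d7:5  d8:5 → peak 12
Best is O@4, peak 12.

12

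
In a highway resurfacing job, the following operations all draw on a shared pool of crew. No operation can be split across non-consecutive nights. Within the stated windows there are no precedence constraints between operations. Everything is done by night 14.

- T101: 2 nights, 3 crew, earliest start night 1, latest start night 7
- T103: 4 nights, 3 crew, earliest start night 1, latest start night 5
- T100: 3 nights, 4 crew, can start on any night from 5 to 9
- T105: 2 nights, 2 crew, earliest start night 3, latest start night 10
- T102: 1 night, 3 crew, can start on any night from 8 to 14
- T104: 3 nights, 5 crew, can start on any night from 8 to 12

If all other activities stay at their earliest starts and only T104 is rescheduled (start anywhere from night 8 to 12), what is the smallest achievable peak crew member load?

6

T104@8: n1:6  n2:6  n3:5  n4:5  n5:4  n6:4  n7:4  n8:8  n9:5  n10:5  n11:0  n12:0  n13:0  n14:0 → peak 8
T104@9: n1:6  n2:6  n3:5  n4:5  n5:4  n6:4  n7:4  n8:3  n9:5  n10:5  n11:5  n12:0  n13:0  n14:0 → peak 6
T104@10: n1:6  n2:6  n3:5  n4:5  n5:4  n6:4  n7:4  n8:3  n9:0  n10:5  n11:5  n12:5  n13:0  n14:0 → peak 6
T104@11: n1:6  n2:6  n3:5  n4:5  n5:4  n6:4  n7:4  n8:3  n9:0  n10:0  n11:5  n12:5  n13:5  n14:0 → peak 6
T104@12: n1:6  n2:6  n3:5  n4:5  n5:4  n6:4  n7:4  n8:3  n9:0  n10:0  n11:0  n12:5  n13:5  n14:5 → peak 6
Best is T104@9, peak 6.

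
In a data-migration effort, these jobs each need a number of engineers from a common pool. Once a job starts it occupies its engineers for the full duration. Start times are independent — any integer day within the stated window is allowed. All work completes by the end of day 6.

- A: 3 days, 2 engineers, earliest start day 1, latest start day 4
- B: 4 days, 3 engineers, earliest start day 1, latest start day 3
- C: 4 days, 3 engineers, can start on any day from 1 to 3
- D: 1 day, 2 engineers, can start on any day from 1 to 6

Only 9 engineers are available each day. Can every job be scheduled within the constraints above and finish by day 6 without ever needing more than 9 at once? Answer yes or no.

yes

Schedule A@1, B@1, C@1, D@4: d1:8  d2:8  d3:8  d4:8  d5:0  d6:0 — peak 8 ≤ 9.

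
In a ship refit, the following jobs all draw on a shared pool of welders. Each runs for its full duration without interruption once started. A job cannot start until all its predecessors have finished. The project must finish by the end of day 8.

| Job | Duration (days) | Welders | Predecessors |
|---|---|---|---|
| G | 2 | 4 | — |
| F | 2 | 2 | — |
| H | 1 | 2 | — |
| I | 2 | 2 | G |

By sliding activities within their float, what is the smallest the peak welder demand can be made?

4

Early-start (G@1, F@1, H@1, I@3) gives peak 8: d1:8  d2:6  d3:2  d4:2  d5:0  d6:0  d7:0  d8:0.
Shift F→3, H→3, I→4.
Schedule G@1, F@3, H@3, I@4: d1:4  d2:4  d3:4  d4:4  d5:2  d6:0  d7:0  d8:0 — peak 4.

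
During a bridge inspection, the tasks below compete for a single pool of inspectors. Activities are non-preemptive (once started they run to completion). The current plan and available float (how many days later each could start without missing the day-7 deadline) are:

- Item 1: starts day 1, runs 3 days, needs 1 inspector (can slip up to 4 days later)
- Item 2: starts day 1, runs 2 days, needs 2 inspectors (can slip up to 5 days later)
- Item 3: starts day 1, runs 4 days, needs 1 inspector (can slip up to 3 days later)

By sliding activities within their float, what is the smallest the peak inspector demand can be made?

2

Early-start (Item 1@1, Item 2@1, Item 3@1) gives peak 4: d1:4  d2:4  d3:2  d4:1  d5:0  d6:0  d7:0.
Shift Item 2→5.
Schedule Item 1@1, Item 2@5, Item 3@1: d1:2  d2:2  d3:2  d4:1  d5:2  d6:2  d7:0 — peak 2.
Total inspector-days = 11 over 7 days ⇒ peak ≥ ⌈11/7⌉ = 2, so 2 is optimal.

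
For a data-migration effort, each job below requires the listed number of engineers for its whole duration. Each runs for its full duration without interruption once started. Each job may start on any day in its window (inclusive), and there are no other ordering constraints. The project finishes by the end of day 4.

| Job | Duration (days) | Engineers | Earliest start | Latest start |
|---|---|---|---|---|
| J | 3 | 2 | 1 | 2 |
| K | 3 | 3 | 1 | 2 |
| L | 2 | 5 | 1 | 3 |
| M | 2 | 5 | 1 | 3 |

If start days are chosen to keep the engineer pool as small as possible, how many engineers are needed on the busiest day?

10

Early-start (J@1, K@1, L@1, M@1) gives peak 15: d1:15  d2:15  d3:5  d4:0.
Shift M→3.
Schedule J@1, K@1, L@1, M@3: d1:10  d2:10  d3:10  d4:5 — peak 10.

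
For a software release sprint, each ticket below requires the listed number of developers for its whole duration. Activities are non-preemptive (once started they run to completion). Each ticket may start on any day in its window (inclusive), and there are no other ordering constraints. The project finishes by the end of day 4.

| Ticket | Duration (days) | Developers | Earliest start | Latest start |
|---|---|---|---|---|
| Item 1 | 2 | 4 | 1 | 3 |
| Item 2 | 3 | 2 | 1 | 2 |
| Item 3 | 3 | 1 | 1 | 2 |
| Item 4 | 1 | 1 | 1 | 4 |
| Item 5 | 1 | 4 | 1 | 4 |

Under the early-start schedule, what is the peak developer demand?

12

Early-start schedule: Item 1@1, Item 2@1, Item 3@1, Item 4@1, Item 5@1.
Load per day: day 1: 12, day 2: 7, day 3: 3, day 4: 0.
Peak is 12.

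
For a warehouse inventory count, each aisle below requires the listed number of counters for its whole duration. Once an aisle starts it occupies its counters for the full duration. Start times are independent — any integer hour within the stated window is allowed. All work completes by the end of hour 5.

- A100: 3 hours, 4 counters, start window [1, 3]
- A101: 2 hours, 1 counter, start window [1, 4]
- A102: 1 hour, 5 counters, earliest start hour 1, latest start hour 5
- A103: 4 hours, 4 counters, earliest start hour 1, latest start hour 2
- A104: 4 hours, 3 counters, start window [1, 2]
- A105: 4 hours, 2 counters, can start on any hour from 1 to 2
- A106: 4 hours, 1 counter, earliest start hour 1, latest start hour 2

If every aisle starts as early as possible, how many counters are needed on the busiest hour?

Early-start schedule: A100@1, A101@1, A102@1, A103@1, A104@1, A105@1, A106@1.
Load per hour: hour 1: 20, hour 2: 15, hour 3: 14, hour 4: 10, hour 5: 0.
Peak is 20.

20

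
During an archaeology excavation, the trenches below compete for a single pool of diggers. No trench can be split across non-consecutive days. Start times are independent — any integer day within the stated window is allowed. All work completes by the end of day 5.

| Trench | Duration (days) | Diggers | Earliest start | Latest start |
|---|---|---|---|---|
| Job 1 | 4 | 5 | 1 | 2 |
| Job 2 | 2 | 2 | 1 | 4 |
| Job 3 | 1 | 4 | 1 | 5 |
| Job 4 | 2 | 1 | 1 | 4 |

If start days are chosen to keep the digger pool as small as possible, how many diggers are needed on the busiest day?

Early-start (Job 1@1, Job 2@1, Job 3@1, Job 4@1) gives peak 12: d1:12  d2:8  d3:5  d4:5  d5:0.
Shift Job 3→5, Job 4→3.
Schedule Job 1@1, Job 2@1, Job 3@5, Job 4@3: d1:7  d2:7  d3:6  d4:6  d5:4 — peak 7.

7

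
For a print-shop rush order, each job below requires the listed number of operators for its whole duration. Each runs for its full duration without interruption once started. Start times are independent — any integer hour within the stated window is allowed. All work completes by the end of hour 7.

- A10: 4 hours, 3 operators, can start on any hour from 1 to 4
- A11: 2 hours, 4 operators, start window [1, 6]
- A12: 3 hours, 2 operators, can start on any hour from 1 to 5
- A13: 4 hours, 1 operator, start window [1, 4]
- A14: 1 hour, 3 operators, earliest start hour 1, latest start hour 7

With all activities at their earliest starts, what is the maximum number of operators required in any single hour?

13

Early-start schedule: A10@1, A11@1, A12@1, A13@1, A14@1.
Load per hour: hour 1: 13, hour 2: 10, hour 3: 6, hour 4: 4, hour 5: 0, hour 6: 0, hour 7: 0.
Peak is 13.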